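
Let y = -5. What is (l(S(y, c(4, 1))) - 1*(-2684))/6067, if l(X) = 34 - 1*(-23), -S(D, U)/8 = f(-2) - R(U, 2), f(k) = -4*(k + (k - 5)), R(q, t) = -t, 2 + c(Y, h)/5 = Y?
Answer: 2741/6067 ≈ 0.45179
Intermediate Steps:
c(Y, h) = -10 + 5*Y
f(k) = 20 - 8*k (f(k) = -4*(k + (-5 + k)) = -4*(-5 + 2*k) = 20 - 8*k)
S(D, U) = -304 (S(D, U) = -8*((20 - 8*(-2)) - (-1)*2) = -8*((20 + 16) - 1*(-2)) = -8*(36 + 2) = -8*38 = -304)
l(X) = 57 (l(X) = 34 + 23 = 57)
(l(S(y, c(4, 1))) - 1*(-2684))/6067 = (57 - 1*(-2684))/6067 = (57 + 2684)*(1/6067) = 2741*(1/6067) = 2741/6067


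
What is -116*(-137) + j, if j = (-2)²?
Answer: 15896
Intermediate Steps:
j = 4
-116*(-137) + j = -116*(-137) + 4 = 15892 + 4 = 15896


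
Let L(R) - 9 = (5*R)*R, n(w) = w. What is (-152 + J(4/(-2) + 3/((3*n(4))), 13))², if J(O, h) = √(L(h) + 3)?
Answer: (152 - √857)² ≈ 15062.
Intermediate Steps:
L(R) = 9 + 5*R² (L(R) = 9 + (5*R)*R = 9 + 5*R²)
J(O, h) = √(12 + 5*h²) (J(O, h) = √((9 + 5*h²) + 3) = √(12 + 5*h²))
(-152 + J(4/(-2) + 3/((3*n(4))), 13))² = (-152 + √(12 + 5*13²))² = (-152 + √(12 + 5*169))² = (-152 + √(12 + 845))² = (-152 + √857)²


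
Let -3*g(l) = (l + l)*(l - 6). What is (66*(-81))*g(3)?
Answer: -32076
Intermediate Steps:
g(l) = -2*l*(-6 + l)/3 (g(l) = -(l + l)*(l - 6)/3 = -2*l*(-6 + l)/3)
(66*(-81))*g(3) = (66*(-81))*((⅔)*3*(6 - 1*3)) = -3564*3*(6 - 3) = -3564*3*3 = -5346*6 = -32076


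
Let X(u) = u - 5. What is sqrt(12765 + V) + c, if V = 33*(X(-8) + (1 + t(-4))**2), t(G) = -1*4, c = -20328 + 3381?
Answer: -16947 + sqrt(12633) ≈ -16835.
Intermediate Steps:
X(u) = -5 + u
c = -16947
t(G) = -4
V = -132 (V = 33*((-5 - 8) + (1 - 4)**2) = 33*(-13 + (-3)**2) = 33*(-13 + 9) = 33*(-4) = -132)
sqrt(12765 + V) + c = sqrt(12765 - 132) - 16947 = sqrt(12633) - 16947 = -16947 + sqrt(12633)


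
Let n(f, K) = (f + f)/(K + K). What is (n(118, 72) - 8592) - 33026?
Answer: -1498189/36 ≈ -41616.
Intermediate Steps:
n(f, K) = f/K (n(f, K) = (2*f)/((2*K)) = (2*f)*(1/(2*K)) = f/K)
(n(118, 72) - 8592) - 33026 = (118/72 - 8592) - 33026 = (118*(1/72) - 8592) - 33026 = (59/36 - 8592) - 33026 = -309253/36 - 33026 = -1498189/36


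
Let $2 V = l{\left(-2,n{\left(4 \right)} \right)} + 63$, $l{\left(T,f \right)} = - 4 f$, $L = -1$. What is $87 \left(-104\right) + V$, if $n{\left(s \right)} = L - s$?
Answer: $- \frac{18013}{2} \approx -9006.5$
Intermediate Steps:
$n{\left(s \right)} = -1 - s$
$V = \frac{83}{2}$ ($V = \frac{- 4 \left(-1 - 4\right) + 63}{2} = \frac{\left(-4\right) \left(-5\right) + 63}{2} = \frac{20 + 63}{2} = \frac{1}{2} \cdot 83 = \frac{83}{2} \approx 41.5$)
$87 \left(-104\right) + V = 87 \left(-104\right) + \frac{83}{2} = -9048 + \frac{83}{2} = - \frac{18013}{2}$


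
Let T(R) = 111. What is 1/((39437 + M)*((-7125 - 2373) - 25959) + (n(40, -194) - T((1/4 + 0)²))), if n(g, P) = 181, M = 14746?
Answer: -1/1921166561 ≈ -5.2052e-10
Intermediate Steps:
1/((39437 + M)*((-7125 - 2373) - 25959) + (n(40, -194) - T((1/4 + 0)²))) = 1/((39437 + 14746)*((-7125 - 2373) - 25959) + (181 - 1*111)) = 1/(54183*(-9498 - 25959) + (181 - 111)) = 1/(54183*(-35457) + 70) = 1/(-1921166631 + 70) = 1/(-1921166561) = -1/1921166561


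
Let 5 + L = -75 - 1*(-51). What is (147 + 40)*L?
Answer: -5423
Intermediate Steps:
L = -29 (L = -5 + (-75 - 1*(-51)) = -5 + (-75 + 51) = -5 - 24 = -29)
(147 + 40)*L = (147 + 40)*(-29) = 187*(-29) = -5423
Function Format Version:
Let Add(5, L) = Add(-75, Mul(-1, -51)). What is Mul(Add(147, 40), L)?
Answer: -5423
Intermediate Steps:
L = -29 (L = Add(-5, Add(-75, Mul(-1, -51))) = Add(-5, Add(-75, 51)) = Add(-5, -24) = -29)
Mul(Add(147, 40), L) = Mul(Add(147, 40), -29) = Mul(187, -29) = -5423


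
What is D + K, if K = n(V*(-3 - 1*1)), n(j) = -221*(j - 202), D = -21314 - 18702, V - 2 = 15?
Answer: 19654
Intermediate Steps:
V = 17 (V = 2 + 15 = 17)
D = -40016
n(j) = 44642 - 221*j (n(j) = -221*(-202 + j) = 44642 - 221*j)
K = 59670 (K = 44642 - 3757*(-3 - 1*1) = 44642 - 3757*(-3 - 1) = 44642 - 3757*(-4) = 44642 - 221*(-68) = 44642 + 15028 = 59670)
D + K = -40016 + 59670 = 19654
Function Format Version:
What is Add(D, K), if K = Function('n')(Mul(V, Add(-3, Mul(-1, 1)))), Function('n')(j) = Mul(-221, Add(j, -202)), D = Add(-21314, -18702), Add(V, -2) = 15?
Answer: 19654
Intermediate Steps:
V = 17 (V = Add(2, 15) = 17)
D = -40016
Function('n')(j) = Add(44642, Mul(-221, j)) (Function('n')(j) = Mul(-221, Add(-202, j)) = Add(44642, Mul(-221, j)))
K = 59670 (K = Add(44642, Mul(-221, Mul(17, Add(-3, Mul(-1, 1))))) = Add(44642, Mul(-221, Mul(17, Add(-3, -1)))) = Add(44642, Mul(-221, Mul(17, -4))) = Add(44642, Mul(-221, -68)) = Add(44642, 15028) = 59670)
Add(D, K) = Add(-40016, 59670) = 19654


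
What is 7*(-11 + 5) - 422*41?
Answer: -17344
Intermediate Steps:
7*(-11 + 5) - 422*41 = 7*(-6) - 17302 = -42 - 17302 = -17344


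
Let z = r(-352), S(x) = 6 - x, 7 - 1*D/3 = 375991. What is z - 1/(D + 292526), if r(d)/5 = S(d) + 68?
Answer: 1779457381/835426 ≈ 2130.0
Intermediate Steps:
D = -1127952 (D = 21 - 3*375991 = 21 - 1127973 = -1127952)
r(d) = 370 - 5*d (r(d) = 5*((6 - d) + 68) = 5*(74 - d) = 370 - 5*d)
z = 2130 (z = 370 - 5*(-352) = 370 + 1760 = 2130)
z - 1/(D + 292526) = 2130 - 1/(-1127952 + 292526) = 2130 - 1/(-835426) = 2130 - 1*(-1/835426) = 2130 + 1/835426 = 1779457381/835426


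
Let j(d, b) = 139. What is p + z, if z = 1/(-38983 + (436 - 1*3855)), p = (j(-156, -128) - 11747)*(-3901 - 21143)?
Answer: 12326717306303/42402 ≈ 2.9071e+8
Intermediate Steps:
p = 290710752 (p = (139 - 11747)*(-3901 - 21143) = -11608*(-25044) = 290710752)
z = -1/42402 (z = 1/(-38983 + (436 - 3855)) = 1/(-38983 - 3419) = 1/(-42402) = -1/42402 ≈ -2.3584e-5)
p + z = 290710752 - 1/42402 = 12326717306303/42402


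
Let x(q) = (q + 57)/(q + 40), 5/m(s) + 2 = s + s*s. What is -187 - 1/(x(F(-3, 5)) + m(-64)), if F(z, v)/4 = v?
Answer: -5832587/31061 ≈ -187.78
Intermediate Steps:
F(z, v) = 4*v
m(s) = 5/(-2 + s + s²) (m(s) = 5/(-2 + (s + s*s)) = 5/(-2 + (s + s²)) = 5/(-2 + s + s²))
x(q) = (57 + q)/(40 + q)
-187 - 1/(x(F(-3, 5)) + m(-64)) = -187 - 1/((57 + 4*5)/(40 + 4*5) + 5/(-2 - 64 + (-64)²)) = -187 - 1/((57 + 20)/(40 + 20) + 5/(-2 - 64 + 4096)) = -187 - 1/(77/60 + 5/4030) = -187 - 1/((1/60)*77 + 5*(1/4030)) = -187 - 1/(77/60 + 1/806) = -187 - 1/31061/24180 = -187 - 1*24180/31061 = -187 - 24180/31061 = -5832587/31061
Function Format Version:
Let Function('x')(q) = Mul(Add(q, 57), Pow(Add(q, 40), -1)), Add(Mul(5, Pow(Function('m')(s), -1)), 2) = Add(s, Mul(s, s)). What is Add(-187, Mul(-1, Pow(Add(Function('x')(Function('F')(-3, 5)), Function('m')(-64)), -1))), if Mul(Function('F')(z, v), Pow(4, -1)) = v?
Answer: Rational(-5832587, 31061) ≈ -187.78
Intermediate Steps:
Function('F')(z, v) = Mul(4, v)
Function('m')(s) = Mul(5, Pow(Add(-2, s, Pow(s, 2)), -1)) (Function('m')(s) = Mul(5, Pow(Add(-2, Add(s, Mul(s, s))), -1)) = Mul(5, Pow(Add(-2, Add(s, Pow(s, 2))), -1)) = Mul(5, Pow(Add(-2, s, Pow(s, 2)), -1)))
Function('x')(q) = Mul(Pow(Add(40, q), -1), Add(57, q)) (Function('x')(q) = Mul(Add(57, q), Pow(Add(40, q), -1)) = Mul(Pow(Add(40, q), -1), Add(57, q)))
Add(-187, Mul(-1, Pow(Add(Function('x')(Function('F')(-3, 5)), Function('m')(-64)), -1))) = Add(-187, Mul(-1, Pow(Add(Mul(Pow(Add(40, Mul(4, 5)), -1), Add(57, Mul(4, 5))), Mul(5, Pow(Add(-2, -64, Pow(-64, 2)), -1))), -1))) = Add(-187, Mul(-1, Pow(Add(Mul(Pow(Add(40, 20), -1), Add(57, 20)), Mul(5, Pow(Add(-2, -64, 4096), -1))), -1))) = Add(-187, Mul(-1, Pow(Add(Mul(Pow(60, -1), 77), Mul(5, Pow(4030, -1))), -1))) = Add(-187, Mul(-1, Pow(Add(Mul(Rational(1, 60), 77), Mul(5, Rational(1, 4030))), -1))) = Add(-187, Mul(-1, Pow(Add(Rational(77, 60), Rational(1, 806)), -1))) = Add(-187, Mul(-1, Pow(Rational(31061, 24180), -1))) = Add(-187, Mul(-1, Rational(24180, 31061))) = Add(-187, Rational(-24180, 31061)) = Rational(-5832587, 31061)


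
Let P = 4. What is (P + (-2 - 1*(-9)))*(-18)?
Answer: -198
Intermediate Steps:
(P + (-2 - 1*(-9)))*(-18) = (4 + (-2 - 1*(-9)))*(-18) = (4 + (-2 + 9))*(-18) = (4 + 7)*(-18) = 11*(-18) = -198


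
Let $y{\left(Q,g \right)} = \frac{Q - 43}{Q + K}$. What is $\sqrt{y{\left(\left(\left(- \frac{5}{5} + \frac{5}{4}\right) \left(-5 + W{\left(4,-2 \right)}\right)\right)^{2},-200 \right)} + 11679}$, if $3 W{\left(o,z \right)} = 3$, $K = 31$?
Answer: $\frac{\sqrt{186843}}{4} \approx 108.06$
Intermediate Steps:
$W{\left(o,z \right)} = 1$ ($W{\left(o,z \right)} = \frac{1}{3} \cdot 3 = 1$)
$y{\left(Q,g \right)} = \frac{-43 + Q}{31 + Q}$ ($y{\left(Q,g \right)} = \frac{Q - 43}{Q + 31} = \frac{-43 + Q}{31 + Q}$)
$\sqrt{y{\left(\left(\left(- \frac{5}{5} + \frac{5}{4}\right) \left(-5 + W{\left(4,-2 \right)}\right)\right)^{2},-200 \right)} + 11679} = \sqrt{\frac{-43 + \left(\left(- \frac{5}{5} + \frac{5}{4}\right) \left(-5 + 1\right)\right)^{2}}{31 + \left(\left(- \frac{5}{5} + \frac{5}{4}\right) \left(-5 + 1\right)\right)^{2}} + 11679} = \sqrt{\frac{-43 + \left(\left(\left(-5\right) \frac{1}{5} + 5 \cdot \frac{1}{4}\right) \left(-4\right)\right)^{2}}{31 + \left(\left(\left(-5\right) \frac{1}{5} + 5 \cdot \frac{1}{4}\right) \left(-4\right)\right)^{2}} + 11679} = \sqrt{\frac{-43 + \left(\left(-1 + \frac{5}{4}\right) \left(-4\right)\right)^{2}}{31 + \left(\left(-1 + \frac{5}{4}\right) \left(-4\right)\right)^{2}} + 11679} = \sqrt{\frac{-43 + \left(\frac{1}{4} \left(-4\right)\right)^{2}}{31 + \left(\frac{1}{4} \left(-4\right)\right)^{2}} + 11679} = \sqrt{\frac{-43 + \left(-1\right)^{2}}{31 + \left(-1\right)^{2}} + 11679} = \sqrt{\frac{-43 + 1}{31 + 1} + 11679} = \sqrt{\frac{1}{32} \left(-42\right) + 11679} = \sqrt{- \frac{21}{16} + 11679} = \sqrt{\frac{186843}{16}} = \frac{\sqrt{186843}}{4}$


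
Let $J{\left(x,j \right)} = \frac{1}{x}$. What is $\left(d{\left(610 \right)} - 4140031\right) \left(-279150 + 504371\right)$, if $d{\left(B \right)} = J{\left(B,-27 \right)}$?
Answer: $- \frac{568777372103889}{610} \approx -9.3242 \cdot 10^{11}$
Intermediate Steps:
$d{\left(B \right)} = \frac{1}{B}$
$\left(d{\left(610 \right)} - 4140031\right) \left(-279150 + 504371\right) = \left(\frac{1}{610} - 4140031\right) \left(-279150 + 504371\right) = \left(\frac{1}{610} - 4140031\right) 225221 = \left(- \frac{2525418909}{610}\right) 225221 = - \frac{568777372103889}{610}$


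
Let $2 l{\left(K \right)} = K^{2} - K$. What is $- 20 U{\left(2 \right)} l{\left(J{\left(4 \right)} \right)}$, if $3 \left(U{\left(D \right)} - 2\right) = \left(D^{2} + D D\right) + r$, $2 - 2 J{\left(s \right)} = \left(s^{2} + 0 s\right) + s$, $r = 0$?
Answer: $-4200$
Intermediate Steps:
$J{\left(s \right)} = 1 - \frac{s}{2} - \frac{s^{2}}{2}$ ($J{\left(s \right)} = 1 - \frac{\left(s^{2} + 0 s\right) + s}{2} = 1 - \frac{\left(s^{2} + 0\right) + s}{2} = 1 - \frac{s^{2} + s}{2} = 1 - \frac{s + s^{2}}{2} = 1 - \left(\frac{s}{2} + \frac{s^{2}}{2}\right) = 1 - \frac{s}{2} - \frac{s^{2}}{2}$)
$l{\left(K \right)} = \frac{K^{2}}{2} - \frac{K}{2}$ ($l{\left(K \right)} = \frac{K^{2} - K}{2} = \frac{K^{2}}{2} - \frac{K}{2}$)
$U{\left(D \right)} = 2 + \frac{2 D^{2}}{3}$ ($U{\left(D \right)} = 2 + \frac{\left(D^{2} + D D\right) + 0}{3} = 2 + \frac{\left(D^{2} + D^{2}\right) + 0}{3} = 2 + \frac{2 D^{2} + 0}{3} = 2 + \frac{2 D^{2}}{3}$)
$- 20 U{\left(2 \right)} l{\left(J{\left(4 \right)} \right)} = - 20 \left(2 + \frac{2 \cdot 2^{2}}{3}\right) \frac{\left(1 - 2 - \frac{4^{2}}{2}\right) \left(-1 - \left(1 + 8\right)\right)}{2} = - 20 \left(2 + \frac{2}{3} \cdot 4\right) \frac{\left(1 - 2 - 8\right) \left(-1 - 9\right)}{2} = - 20 \left(2 + \frac{8}{3}\right) \frac{\left(1 - 2 - 8\right) \left(-1 - 9\right)}{2} = \left(-20\right) \frac{14}{3} \cdot \frac{1}{2} \left(-9\right) \left(-1 - 9\right) = - \frac{280 \cdot \frac{1}{2} \left(-9\right) \left(-10\right)}{3} = \left(- \frac{280}{3}\right) 45 = -4200$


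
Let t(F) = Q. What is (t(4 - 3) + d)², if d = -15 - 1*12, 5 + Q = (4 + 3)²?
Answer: 289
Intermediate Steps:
Q = 44 (Q = -5 + (4 + 3)² = -5 + 7² = -5 + 49 = 44)
t(F) = 44
d = -27 (d = -15 - 12 = -27)
(t(4 - 3) + d)² = (44 - 27)² = 17² = 289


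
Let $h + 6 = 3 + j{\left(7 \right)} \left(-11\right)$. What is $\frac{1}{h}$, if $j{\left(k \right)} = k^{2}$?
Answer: $- \frac{1}{542} \approx -0.001845$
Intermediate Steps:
$h = -542$ ($h = -6 + \left(3 + 7^{2} \left(-11\right)\right) = -6 + \left(3 + 49 \left(-11\right)\right) = -6 + \left(3 - 539\right) = -6 - 536 = -542$)
$\frac{1}{h} = \frac{1}{-542} = - \frac{1}{542}$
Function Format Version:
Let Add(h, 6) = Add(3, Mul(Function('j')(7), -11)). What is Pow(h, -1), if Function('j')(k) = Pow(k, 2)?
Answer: Rational(-1, 542) ≈ -0.0018450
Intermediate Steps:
h = -542 (h = Add(-6, Add(3, Mul(Pow(7, 2), -11))) = Add(-6, Add(3, Mul(49, -11))) = Add(-6, Add(3, -539)) = Add(-6, -536) = -542)
Pow(h, -1) = Pow(-542, -1) = Rational(-1, 542)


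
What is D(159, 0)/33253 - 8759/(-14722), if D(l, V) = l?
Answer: 293603825/489550666 ≈ 0.59974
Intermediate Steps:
D(159, 0)/33253 - 8759/(-14722) = 159/33253 - 8759/(-14722) = 159*(1/33253) - 8759*(-1/14722) = 159/33253 + 8759/14722 = 293603825/489550666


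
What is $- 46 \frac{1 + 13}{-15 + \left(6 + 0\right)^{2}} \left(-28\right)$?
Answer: $\frac{2576}{3} \approx 858.67$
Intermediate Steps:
$- 46 \frac{1 + 13}{-15 + \left(6 + 0\right)^{2}} \left(-28\right) = - 46 \frac{14}{-15 + 6^{2}} \left(-28\right) = - 46 \frac{14}{-15 + 36} \left(-28\right) = - 46 \cdot \frac{14}{21} \left(-28\right) = - 46 \cdot 14 \cdot \frac{1}{21} \left(-28\right) = \left(-46\right) \frac{2}{3} \left(-28\right) = \left(- \frac{92}{3}\right) \left(-28\right) = \frac{2576}{3}$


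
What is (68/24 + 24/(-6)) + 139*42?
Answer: 35021/6 ≈ 5836.8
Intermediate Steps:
(68/24 + 24/(-6)) + 139*42 = (68*(1/24) + 24*(-1/6)) + 5838 = (17/6 - 4) + 5838 = -7/6 + 5838 = 35021/6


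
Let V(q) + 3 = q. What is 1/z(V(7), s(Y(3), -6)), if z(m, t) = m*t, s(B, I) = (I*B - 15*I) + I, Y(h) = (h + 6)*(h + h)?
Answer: -1/960 ≈ -0.0010417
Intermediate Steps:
V(q) = -3 + q
Y(h) = 2*h*(6 + h) (Y(h) = (6 + h)*(2*h) = 2*h*(6 + h))
s(B, I) = -14*I + B*I (s(B, I) = (B*I - 15*I) + I = (-15*I + B*I) + I = -14*I + B*I)
1/z(V(7), s(Y(3), -6)) = 1/((-3 + 7)*(-6*(-14 + 2*3*(6 + 3)))) = 1/(4*(-6*(-14 + 2*3*9))) = 1/(4*(-6*(-14 + 54))) = 1/(4*(-6*40)) = 1/(4*(-240)) = 1/(-960) = -1/960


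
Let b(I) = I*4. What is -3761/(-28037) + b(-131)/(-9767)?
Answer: 51425075/273837379 ≈ 0.18779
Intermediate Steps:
b(I) = 4*I
-3761/(-28037) + b(-131)/(-9767) = -3761/(-28037) + (4*(-131))/(-9767) = -3761*(-1/28037) - 524*(-1/9767) = 3761/28037 + 524/9767 = 51425075/273837379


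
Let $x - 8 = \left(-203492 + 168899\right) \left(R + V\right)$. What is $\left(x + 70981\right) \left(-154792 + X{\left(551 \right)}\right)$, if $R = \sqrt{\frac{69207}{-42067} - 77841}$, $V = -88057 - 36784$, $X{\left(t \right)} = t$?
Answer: $-666119943772182 + \frac{5335658913 i \sqrt{74806782}}{31} \approx -6.6612 \cdot 10^{14} + 1.4887 \cdot 10^{12} i$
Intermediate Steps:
$V = -124841$
$R = \frac{i \sqrt{74806782}}{31}$ ($R = \sqrt{69207 \left(- \frac{1}{42067}\right) - 77841} = \sqrt{- \frac{51}{31} - 77841} = \sqrt{- \frac{2413122}{31}} = \frac{i \sqrt{74806782}}{31} \approx 279.0 i$)
$x = 4318624721 - \frac{34593 i \sqrt{74806782}}{31}$ ($x = 8 + \left(-203492 + 168899\right) \left(\frac{i \sqrt{74806782}}{31} - 124841\right) = 8 - 34593 \left(-124841 + \frac{i \sqrt{74806782}}{31}\right) = 8 + \left(4318624713 - \frac{34593 i \sqrt{74806782}}{31}\right) = 4318624721 - \frac{34593 i \sqrt{74806782}}{31} \approx 4.3186 \cdot 10^{9} - 9.6516 \cdot 10^{6} i$)
$\left(x + 70981\right) \left(-154792 + X{\left(551 \right)}\right) = \left(\left(4318624721 - \frac{34593 i \sqrt{74806782}}{31}\right) + 70981\right) \left(-154792 + 551\right) = \left(4318695702 - \frac{34593 i \sqrt{74806782}}{31}\right) \left(-154241\right) = -666119943772182 + \frac{5335658913 i \sqrt{74806782}}{31}$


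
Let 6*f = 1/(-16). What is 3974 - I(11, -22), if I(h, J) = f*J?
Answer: 190741/48 ≈ 3973.8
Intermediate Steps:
f = -1/96 (f = (⅙)/(-16) = (⅙)*(-1/16) = -1/96 ≈ -0.010417)
I(h, J) = -J/96
3974 - I(11, -22) = 3974 - (-1)*(-22)/96 = 3974 - 1*11/48 = 3974 - 11/48 = 190741/48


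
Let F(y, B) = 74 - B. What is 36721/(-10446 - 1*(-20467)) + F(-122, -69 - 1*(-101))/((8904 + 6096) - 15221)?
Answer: 7694459/2214641 ≈ 3.4744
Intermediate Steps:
36721/(-10446 - 1*(-20467)) + F(-122, -69 - 1*(-101))/((8904 + 6096) - 15221) = 36721/(-10446 - 1*(-20467)) + (74 - (-69 - 1*(-101)))/((8904 + 6096) - 15221) = 36721/(-10446 + 20467) + (74 - (-69 + 101))/(15000 - 15221) = 36721/10021 + (74 - 1*32)/(-221) = 36721*(1/10021) + (74 - 32)*(-1/221) = 36721/10021 + 42*(-1/221) = 36721/10021 - 42/221 = 7694459/2214641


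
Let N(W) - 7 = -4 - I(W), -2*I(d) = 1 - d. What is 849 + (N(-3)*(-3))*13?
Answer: 654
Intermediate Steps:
I(d) = -1/2 + d/2 (I(d) = -(1 - d)/2 = -1/2 + d/2)
N(W) = 7/2 - W/2 (N(W) = 7 + (-4 - (-1/2 + W/2)) = 7 + (-4 + (1/2 - W/2)) = 7 + (-7/2 - W/2) = 7/2 - W/2)
849 + (N(-3)*(-3))*13 = 849 + ((7/2 - 1/2*(-3))*(-3))*13 = 849 + ((7/2 + 3/2)*(-3))*13 = 849 + (5*(-3))*13 = 849 - 15*13 = 849 - 195 = 654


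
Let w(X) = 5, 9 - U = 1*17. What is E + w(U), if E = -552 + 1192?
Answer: 645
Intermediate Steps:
E = 640
U = -8 (U = 9 - 17 = -8)
E + w(U) = 640 + 5 = 645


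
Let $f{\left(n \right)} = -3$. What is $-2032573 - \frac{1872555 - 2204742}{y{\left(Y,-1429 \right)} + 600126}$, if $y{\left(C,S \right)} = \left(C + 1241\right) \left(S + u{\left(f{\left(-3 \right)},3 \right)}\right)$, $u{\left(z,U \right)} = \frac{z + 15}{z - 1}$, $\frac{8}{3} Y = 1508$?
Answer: $- \frac{4038279782273}{1986782} \approx -2.0326 \cdot 10^{6}$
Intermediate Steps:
$Y = \frac{1131}{2}$ ($Y = \frac{3}{8} \cdot 1508 = \frac{1131}{2} \approx 565.5$)
$u{\left(z,U \right)} = \frac{15 + z}{-1 + z}$
$y{\left(C,S \right)} = \left(-3 + S\right) \left(1241 + C\right)$ ($y{\left(C,S \right)} = \left(C + 1241\right) \left(S + \frac{15 - 3}{-1 - 3}\right) = \left(1241 + C\right) \left(S + \frac{1}{-4} \cdot 12\right) = \left(1241 + C\right) \left(S - 3\right) = \left(1241 + C\right) \left(-3 + S\right) = \left(-3 + S\right) \left(1241 + C\right)$)
$-2032573 - \frac{1872555 - 2204742}{y{\left(Y,-1429 \right)} + 600126} = -2032573 - \frac{1872555 - 2204742}{\left(-3723 - \frac{3393}{2} + 1241 \left(-1429\right) + \frac{1131}{2} \left(-1429\right)\right) + 600126} = -2032573 - - \frac{332187}{\left(-3723 - \frac{3393}{2} - 1773389 - \frac{1616199}{2}\right) + 600126} = -2032573 - - \frac{332187}{-2586908 + 600126} = -2032573 - - \frac{332187}{-1986782} = -2032573 - \left(-332187\right) \left(- \frac{1}{1986782}\right) = -2032573 - \frac{332187}{1986782} = - \frac{4038279782273}{1986782}$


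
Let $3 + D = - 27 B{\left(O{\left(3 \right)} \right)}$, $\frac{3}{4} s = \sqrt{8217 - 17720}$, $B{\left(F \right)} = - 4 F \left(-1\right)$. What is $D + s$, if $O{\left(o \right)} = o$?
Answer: $-327 + \frac{4 i \sqrt{9503}}{3} \approx -327.0 + 129.98 i$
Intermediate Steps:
$B{\left(F \right)} = 4 F$
$s = \frac{4 i \sqrt{9503}}{3}$ ($s = \frac{4 \sqrt{8217 - 17720}}{3} = \frac{4 \sqrt{-9503}}{3} = \frac{4 i \sqrt{9503}}{3} \approx 129.98 i$)
$D = -327$ ($D = -3 - 27 \cdot 4 \cdot 3 = -3 - 324 = -327$)
$D + s = -327 + \frac{4 i \sqrt{9503}}{3}$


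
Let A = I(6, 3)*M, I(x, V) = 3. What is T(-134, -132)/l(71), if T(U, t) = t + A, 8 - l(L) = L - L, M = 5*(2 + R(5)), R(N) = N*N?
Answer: 273/8 ≈ 34.125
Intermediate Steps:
R(N) = N**2
M = 135 (M = 5*(2 + 5**2) = 5*(2 + 25) = 5*27 = 135)
l(L) = 8 (l(L) = 8 - (L - L) = 8 - 1*0 = 8 + 0 = 8)
A = 405 (A = 3*135 = 405)
T(U, t) = 405 + t (T(U, t) = t + 405 = 405 + t)
T(-134, -132)/l(71) = (405 - 132)/8 = 273*(1/8) = 273/8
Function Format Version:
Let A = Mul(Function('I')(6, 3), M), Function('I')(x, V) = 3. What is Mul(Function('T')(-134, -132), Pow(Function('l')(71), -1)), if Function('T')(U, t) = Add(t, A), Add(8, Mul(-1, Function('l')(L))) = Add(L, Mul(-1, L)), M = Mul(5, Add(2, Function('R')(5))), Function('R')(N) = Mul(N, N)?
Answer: Rational(273, 8) ≈ 34.125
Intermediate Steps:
Function('R')(N) = Pow(N, 2)
M = 135 (M = Mul(5, Add(2, Pow(5, 2))) = Mul(5, Add(2, 25)) = Mul(5, 27) = 135)
Function('l')(L) = 8 (Function('l')(L) = Add(8, Mul(-1, Add(L, Mul(-1, L)))) = Add(8, Mul(-1, 0)) = Add(8, 0) = 8)
A = 405 (A = Mul(3, 135) = 405)
Function('T')(U, t) = Add(405, t) (Function('T')(U, t) = Add(t, 405) = Add(405, t))
Mul(Function('T')(-134, -132), Pow(Function('l')(71), -1)) = Mul(Add(405, -132), Pow(8, -1)) = Mul(273, Rational(1, 8)) = Rational(273, 8)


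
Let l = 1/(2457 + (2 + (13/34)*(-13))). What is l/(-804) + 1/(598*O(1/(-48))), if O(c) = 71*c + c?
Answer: -3728547/3342986842 ≈ -0.0011153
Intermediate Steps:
O(c) = 72*c
l = 34/83437 (l = 1/(2457 + (2 + (13*(1/34))*(-13))) = 1/(2457 + (2 + (13/34)*(-13))) = 1/(2457 + (2 - 169/34)) = 1/(2457 - 101/34) = 1/(83437/34) = 34/83437 ≈ 0.00040749)
l/(-804) + 1/(598*O(1/(-48))) = (34/83437)/(-804) + 1/(598*((72/(-48)))) = (34/83437)*(-1/804) + 1/(598*((72*(-1/48)))) = -17/33541674 + 1/(598*(-3/2)) = -17/33541674 + (1/598)*(-⅔) = -17/33541674 - 1/897 = -3728547/3342986842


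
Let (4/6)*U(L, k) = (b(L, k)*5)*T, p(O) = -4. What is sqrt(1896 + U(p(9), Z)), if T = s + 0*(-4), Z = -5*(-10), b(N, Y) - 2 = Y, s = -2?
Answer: 6*sqrt(31) ≈ 33.407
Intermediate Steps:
b(N, Y) = 2 + Y
Z = 50
T = -2 (T = -2 + 0*(-4) = -2 + 0 = -2)
U(L, k) = -30 - 15*k (U(L, k) = 3*(((2 + k)*5)*(-2))/2 = 3*((10 + 5*k)*(-2))/2 = 3*(-20 - 10*k)/2 = -30 - 15*k)
sqrt(1896 + U(p(9), Z)) = sqrt(1896 + (-30 - 15*50)) = sqrt(1896 + (-30 - 750)) = sqrt(1896 - 780) = sqrt(1116) = 6*sqrt(31)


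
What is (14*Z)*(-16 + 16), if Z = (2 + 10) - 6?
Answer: 0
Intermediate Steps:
Z = 6 (Z = 12 - 6 = 6)
(14*Z)*(-16 + 16) = (14*6)*(-16 + 16) = 84*0 = 0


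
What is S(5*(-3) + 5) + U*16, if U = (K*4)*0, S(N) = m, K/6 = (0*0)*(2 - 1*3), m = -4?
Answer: -4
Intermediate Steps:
K = 0 (K = 6*((0*0)*(2 - 1*3)) = 6*(0*(2 - 3)) = 6*(0*(-1)) = 6*0 = 0)
S(N) = -4
U = 0 (U = (0*4)*0 = 0*0 = 0)
S(5*(-3) + 5) + U*16 = -4 + 0*16 = -4 + 0 = -4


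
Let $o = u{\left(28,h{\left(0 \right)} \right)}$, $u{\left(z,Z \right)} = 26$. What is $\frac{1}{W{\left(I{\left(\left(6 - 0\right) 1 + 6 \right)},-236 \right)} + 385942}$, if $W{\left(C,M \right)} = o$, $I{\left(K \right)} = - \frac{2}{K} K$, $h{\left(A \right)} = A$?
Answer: $\frac{1}{385968} \approx 2.5909 \cdot 10^{-6}$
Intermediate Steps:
$I{\left(K \right)} = -2$
$o = 26$
$W{\left(C,M \right)} = 26$
$\frac{1}{W{\left(I{\left(\left(6 - 0\right) 1 + 6 \right)},-236 \right)} + 385942} = \frac{1}{26 + 385942} = \frac{1}{385968}$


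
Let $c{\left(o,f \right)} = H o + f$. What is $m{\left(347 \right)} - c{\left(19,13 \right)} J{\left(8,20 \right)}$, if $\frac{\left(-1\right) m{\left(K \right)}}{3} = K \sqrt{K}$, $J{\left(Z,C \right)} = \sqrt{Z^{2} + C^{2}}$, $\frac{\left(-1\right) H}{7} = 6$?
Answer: $- 1041 \sqrt{347} + 3140 \sqrt{29} \approx -2482.3$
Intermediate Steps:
$H = -42$ ($H = \left(-7\right) 6 = -42$)
$J{\left(Z,C \right)} = \sqrt{C^{2} + Z^{2}}$
$m{\left(K \right)} = - 3 K^{\frac{3}{2}}$ ($m{\left(K \right)} = - 3 K \sqrt{K} = - 3 K^{\frac{3}{2}}$)
$c{\left(o,f \right)} = f - 42 o$ ($c{\left(o,f \right)} = - 42 o + f = f - 42 o$)
$m{\left(347 \right)} - c{\left(19,13 \right)} J{\left(8,20 \right)} = - 3 \cdot 347^{\frac{3}{2}} - \left(13 - 798\right) \sqrt{20^{2} + 8^{2}} = - 3 \cdot 347 \sqrt{347} - \left(13 - 798\right) \sqrt{400 + 64} = - 1041 \sqrt{347} - - 785 \sqrt{464} = - 1041 \sqrt{347} - - 785 \cdot 4 \sqrt{29} = - 1041 \sqrt{347} - - 3140 \sqrt{29} = - 1041 \sqrt{347} + 3140 \sqrt{29}$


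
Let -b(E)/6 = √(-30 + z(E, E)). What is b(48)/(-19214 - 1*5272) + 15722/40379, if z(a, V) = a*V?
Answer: 15722/40379 + √2274/4081 ≈ 0.40105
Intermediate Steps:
z(a, V) = V*a
b(E) = -6*√(-30 + E²) (b(E) = -6*√(-30 + E*E) = -6*√(-30 + E²))
b(48)/(-19214 - 1*5272) + 15722/40379 = (-6*√(-30 + 48²))/(-19214 - 1*5272) + 15722/40379 = (-6*√(-30 + 2304))/(-19214 - 5272) + 15722*(1/40379) = -6*√2274/(-24486) + 15722/40379 = -6*√2274*(-1/24486) + 15722/40379 = √2274/4081 + 15722/40379 = 15722/40379 + √2274/4081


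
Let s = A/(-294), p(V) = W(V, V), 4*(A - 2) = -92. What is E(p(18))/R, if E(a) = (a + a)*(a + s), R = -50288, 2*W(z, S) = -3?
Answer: -15/176008 ≈ -8.5223e-5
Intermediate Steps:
W(z, S) = -3/2 (W(z, S) = (½)*(-3) = -3/2)
A = -21 (A = 2 + (¼)*(-92) = 2 - 23 = -21)
p(V) = -3/2
s = 1/14 (s = -21/(-294) = -21*(-1/294) = 1/14 ≈ 0.071429)
E(a) = 2*a*(1/14 + a) (E(a) = (a + a)*(a + 1/14) = (2*a)*(1/14 + a) = 2*a*(1/14 + a))
E(p(18))/R = ((⅐)*(-3/2)*(1 + 14*(-3/2)))/(-50288) = ((⅐)*(-3/2)*(1 - 21))*(-1/50288) = ((⅐)*(-3/2)*(-20))*(-1/50288) = (30/7)*(-1/50288) = -15/176008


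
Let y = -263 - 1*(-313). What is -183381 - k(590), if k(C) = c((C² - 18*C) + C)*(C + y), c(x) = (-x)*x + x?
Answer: 73146231387819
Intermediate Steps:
y = 50 (y = -263 + 313 = 50)
c(x) = x - x² (c(x) = -x² + x = x - x²)
k(C) = (50 + C)*(C² - 17*C)*(1 - C² + 17*C) (k(C) = (((C² - 18*C) + C)*(1 - ((C² - 18*C) + C)))*(C + 50) = ((C² - 17*C)*(1 - (C² - 17*C)))*(50 + C) = ((C² - 17*C)*(1 + (-C² + 17*C)))*(50 + C) = ((C² - 17*C)*(1 - C² + 17*C))*(50 + C) = (50 + C)*(C² - 17*C)*(1 - C² + 17*C))
-183381 - k(590) = -183381 - (-1)*590*(-1 + 590*(-17 + 590))*(-17 + 590)*(50 + 590) = -183381 - (-1)*590*(-1 + 590*573)*573*640 = -183381 - (-1)*590*(-1 + 338070)*573*640 = -183381 - (-1)*590*338069*573*640 = -183381 - 1*(-73146231571200) = -183381 + 73146231571200 = 73146231387819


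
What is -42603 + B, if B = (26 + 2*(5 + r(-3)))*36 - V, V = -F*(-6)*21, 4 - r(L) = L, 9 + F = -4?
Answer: -39165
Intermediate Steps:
F = -13 (F = -9 - 4 = -13)
r(L) = 4 - L
V = -1638 (V = -(-13*(-6))*21 = -78*21 = -1*1638 = -1638)
B = 3438 (B = (26 + 2*(5 + (4 - 1*(-3))))*36 - 1*(-1638) = (26 + 2*(5 + (4 + 3)))*36 + 1638 = (26 + 2*(5 + 7))*36 + 1638 = (26 + 2*12)*36 + 1638 = (26 + 24)*36 + 1638 = 50*36 + 1638 = 1800 + 1638 = 3438)
-42603 + B = -42603 + 3438 = -39165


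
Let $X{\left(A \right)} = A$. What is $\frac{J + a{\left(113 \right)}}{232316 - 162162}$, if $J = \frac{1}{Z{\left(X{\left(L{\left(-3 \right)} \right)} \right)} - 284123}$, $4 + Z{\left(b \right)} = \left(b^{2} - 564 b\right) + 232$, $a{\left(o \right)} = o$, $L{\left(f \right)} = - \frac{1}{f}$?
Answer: $\frac{288912289}{179365958884} \approx 0.0016107$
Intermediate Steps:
$Z{\left(b \right)} = 228 + b^{2} - 564 b$ ($Z{\left(b \right)} = -4 + \left(\left(b^{2} - 564 b\right) + 232\right) = -4 + \left(232 + b^{2} - 564 b\right) = 228 + b^{2} - 564 b$)
$J = - \frac{9}{2556746}$ ($J = \frac{1}{\left(228 + \left(- \frac{1}{-3}\right)^{2} - 564 \left(- \frac{1}{-3}\right)\right) - 284123} = \frac{1}{\left(228 + \left(\left(-1\right) \left(- \frac{1}{3}\right)\right)^{2} - 564 \left(\left(-1\right) \left(- \frac{1}{3}\right)\right)\right) - 284123} = \frac{1}{\left(228 + \left(\frac{1}{3}\right)^{2} - 188\right) - 284123} = \frac{1}{\left(228 + \frac{1}{9} - 188\right) - 284123} = \frac{1}{\frac{361}{9} - 284123} = \frac{1}{- \frac{2556746}{9}} = - \frac{9}{2556746} \approx -3.5201 \cdot 10^{-6}$)
$\frac{J + a{\left(113 \right)}}{232316 - 162162} = \frac{- \frac{9}{2556746} + 113}{232316 - 162162} = \frac{288912289}{2556746 \cdot 70154} = \frac{288912289}{2556746} \cdot \frac{1}{70154} = \frac{288912289}{179365958884}$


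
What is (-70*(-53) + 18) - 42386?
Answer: -38658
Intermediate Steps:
(-70*(-53) + 18) - 42386 = (3710 + 18) - 42386 = 3728 - 42386 = -38658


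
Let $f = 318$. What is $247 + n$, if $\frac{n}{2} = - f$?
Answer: $-389$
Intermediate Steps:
$n = -636$ ($n = 2 \left(\left(-1\right) 318\right) = 2 \left(-318\right) = -636$)
$247 + n = 247 - 636 = -389$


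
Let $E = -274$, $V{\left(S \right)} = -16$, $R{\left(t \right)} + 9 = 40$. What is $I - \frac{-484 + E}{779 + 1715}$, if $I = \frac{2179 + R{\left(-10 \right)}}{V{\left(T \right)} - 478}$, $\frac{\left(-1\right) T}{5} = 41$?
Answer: $- \frac{98794}{23693} \approx -4.1698$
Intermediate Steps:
$T = -205$ ($T = \left(-5\right) 41 = -205$)
$R{\left(t \right)} = 31$ ($R{\left(t \right)} = -9 + 40 = 31$)
$I = - \frac{85}{19}$ ($I = \frac{2179 + 31}{-16 - 478} = \frac{2210}{-494} = 2210 \left(- \frac{1}{494}\right) = - \frac{85}{19} \approx -4.4737$)
$I - \frac{-484 + E}{779 + 1715} = - \frac{85}{19} - \frac{-484 - 274}{779 + 1715} = - \frac{85}{19} - - \frac{758}{2494} = - \frac{85}{19} - \left(-758\right) \frac{1}{2494} = - \frac{85}{19} - - \frac{379}{1247} = - \frac{85}{19} + \frac{379}{1247} = - \frac{98794}{23693}$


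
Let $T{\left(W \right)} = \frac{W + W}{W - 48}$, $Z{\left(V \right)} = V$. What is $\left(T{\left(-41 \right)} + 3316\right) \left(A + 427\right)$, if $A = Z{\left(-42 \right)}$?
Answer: $\frac{113654310}{89} \approx 1.277 \cdot 10^{6}$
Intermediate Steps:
$T{\left(W \right)} = \frac{2 W}{-48 + W}$
$A = -42$
$\left(T{\left(-41 \right)} + 3316\right) \left(A + 427\right) = \left(2 \left(-41\right) \frac{1}{-48 - 41} + 3316\right) \left(-42 + 427\right) = \left(2 \left(-41\right) \frac{1}{-89} + 3316\right) 385 = \left(2 \left(-41\right) \left(- \frac{1}{89}\right) + 3316\right) 385 = \left(\frac{82}{89} + 3316\right) 385 = \frac{295206}{89} \cdot 385 = \frac{113654310}{89}$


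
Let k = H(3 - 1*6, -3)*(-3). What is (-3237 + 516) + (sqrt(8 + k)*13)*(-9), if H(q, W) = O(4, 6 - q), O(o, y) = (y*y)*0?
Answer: -2721 - 234*sqrt(2) ≈ -3051.9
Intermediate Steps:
O(o, y) = 0 (O(o, y) = y**2*0 = 0)
H(q, W) = 0
k = 0 (k = 0*(-3) = 0)
(-3237 + 516) + (sqrt(8 + k)*13)*(-9) = (-3237 + 516) + (sqrt(8 + 0)*13)*(-9) = -2721 + (sqrt(8)*13)*(-9) = -2721 + ((2*sqrt(2))*13)*(-9) = -2721 + (26*sqrt(2))*(-9) = -2721 - 234*sqrt(2)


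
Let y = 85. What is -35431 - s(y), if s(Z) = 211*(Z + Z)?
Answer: -71301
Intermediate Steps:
s(Z) = 422*Z (s(Z) = 211*(2*Z) = 422*Z)
-35431 - s(y) = -35431 - 422*85 = -35431 - 1*35870 = -35431 - 35870 = -71301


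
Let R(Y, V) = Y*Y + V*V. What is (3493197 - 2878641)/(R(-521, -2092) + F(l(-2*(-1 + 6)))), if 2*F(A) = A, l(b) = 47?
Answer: 136568/1032873 ≈ 0.13222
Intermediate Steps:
R(Y, V) = V² + Y² (R(Y, V) = Y² + V² = V² + Y²)
F(A) = A/2
(3493197 - 2878641)/(R(-521, -2092) + F(l(-2*(-1 + 6)))) = (3493197 - 2878641)/(((-2092)² + (-521)²) + (½)*47) = 614556/((4376464 + 271441) + 47/2) = 614556/(4647905 + 47/2) = 614556/(9295857/2) = 614556*(2/9295857) = 136568/1032873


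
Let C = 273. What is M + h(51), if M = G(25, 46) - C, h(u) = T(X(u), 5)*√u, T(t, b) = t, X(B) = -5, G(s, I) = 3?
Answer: -270 - 5*√51 ≈ -305.71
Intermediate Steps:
h(u) = -5*√u
M = -270 (M = 3 - 1*273 = 3 - 273 = -270)
M + h(51) = -270 - 5*√51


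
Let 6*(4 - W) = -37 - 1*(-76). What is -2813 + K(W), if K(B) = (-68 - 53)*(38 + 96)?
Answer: -19027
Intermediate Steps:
W = -5/2 (W = 4 - (-37 - 1*(-76))/6 = 4 - (-37 + 76)/6 = 4 - ⅙*39 = 4 - 13/2 = -5/2 ≈ -2.5000)
K(B) = -16214 (K(B) = -121*134 = -16214)
-2813 + K(W) = -2813 - 16214 = -19027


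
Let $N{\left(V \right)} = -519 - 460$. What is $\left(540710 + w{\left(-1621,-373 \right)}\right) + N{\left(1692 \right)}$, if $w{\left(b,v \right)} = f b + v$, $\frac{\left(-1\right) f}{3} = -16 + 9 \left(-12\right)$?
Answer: $-63654$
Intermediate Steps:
$N{\left(V \right)} = -979$ ($N{\left(V \right)} = -519 - 460 = -979$)
$f = 372$ ($f = - 3 \left(-16 + 9 \left(-12\right)\right) = - 3 \left(-16 - 108\right) = \left(-3\right) \left(-124\right) = 372$)
$w{\left(b,v \right)} = v + 372 b$ ($w{\left(b,v \right)} = 372 b + v = v + 372 b$)
$\left(540710 + w{\left(-1621,-373 \right)}\right) + N{\left(1692 \right)} = \left(540710 + \left(-373 + 372 \left(-1621\right)\right)\right) - 979 = \left(540710 - 603385\right) - 979 = -62675 - 979 = -63654$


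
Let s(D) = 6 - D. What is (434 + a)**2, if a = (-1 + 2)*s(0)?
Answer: 193600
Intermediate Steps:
a = 6 (a = (-1 + 2)*(6 - 1*0) = 1*(6 + 0) = 1*6 = 6)
(434 + a)**2 = (434 + 6)**2 = 440**2 = 193600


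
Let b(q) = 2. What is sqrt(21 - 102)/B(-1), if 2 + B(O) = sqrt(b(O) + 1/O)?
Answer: -9*I ≈ -9.0*I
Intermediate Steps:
B(O) = -2 + sqrt(2 + 1/O)
sqrt(21 - 102)/B(-1) = sqrt(21 - 102)/(-2 + sqrt(2 + 1/(-1))) = sqrt(-81)/(-2 + sqrt(2 - 1)) = (9*I)/(-2 + sqrt(1)) = (9*I)/(-2 + 1) = (9*I)/(-1) = (9*I)*(-1) = -9*I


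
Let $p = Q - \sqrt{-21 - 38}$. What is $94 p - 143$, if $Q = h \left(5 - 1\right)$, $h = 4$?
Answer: $1361 - 94 i \sqrt{59} \approx 1361.0 - 722.03 i$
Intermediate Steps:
$Q = 16$ ($Q = 4 \left(5 - 1\right) = 4 \cdot 4 = 16$)
$p = 16 - i \sqrt{59}$ ($p = 16 - \sqrt{-21 - 38} = 16 - \sqrt{-59} = 16 - i \sqrt{59} \approx 16.0 - 7.6811 i$)
$94 p - 143 = 94 \left(16 - i \sqrt{59}\right) - 143 = \left(1504 - 94 i \sqrt{59}\right) - 143 = 1361 - 94 i \sqrt{59}$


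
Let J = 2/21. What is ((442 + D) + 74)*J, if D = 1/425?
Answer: 438602/8925 ≈ 49.143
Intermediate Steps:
D = 1/425 ≈ 0.0023529
J = 2/21 (J = 2*(1/21) = 2/21 ≈ 0.095238)
((442 + D) + 74)*J = ((442 + 1/425) + 74)*(2/21) = (187851/425 + 74)*(2/21) = (219301/425)*(2/21) = 438602/8925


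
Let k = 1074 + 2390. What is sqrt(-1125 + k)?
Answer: sqrt(2339) ≈ 48.363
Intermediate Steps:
k = 3464
sqrt(-1125 + k) = sqrt(-1125 + 3464) = sqrt(2339)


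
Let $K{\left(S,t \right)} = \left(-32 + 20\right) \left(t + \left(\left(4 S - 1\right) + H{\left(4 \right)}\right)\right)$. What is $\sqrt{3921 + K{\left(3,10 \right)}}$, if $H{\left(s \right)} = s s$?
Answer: $\sqrt{3477} \approx 58.966$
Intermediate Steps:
$H{\left(s \right)} = s^{2}$
$K{\left(S,t \right)} = -180 - 48 S - 12 t$ ($K{\left(S,t \right)} = \left(-32 + 20\right) \left(t + \left(\left(4 S - 1\right) + 4^{2}\right)\right) = - 12 \left(t + \left(\left(-1 + 4 S\right) + 16\right)\right) = - 12 \left(t + \left(15 + 4 S\right)\right) = - 12 \left(15 + t + 4 S\right) = -180 - 48 S - 12 t$)
$\sqrt{3921 + K{\left(3,10 \right)}} = \sqrt{3921 - 444} = \sqrt{3477}$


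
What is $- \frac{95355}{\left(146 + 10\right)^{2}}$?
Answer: $- \frac{815}{208} \approx -3.9183$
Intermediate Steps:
$- \frac{95355}{\left(146 + 10\right)^{2}} = - \frac{95355}{156^{2}} = - \frac{95355}{24336} = \left(-95355\right) \frac{1}{24336} = - \frac{815}{208}$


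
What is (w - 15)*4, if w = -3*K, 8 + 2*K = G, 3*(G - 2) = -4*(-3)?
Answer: -48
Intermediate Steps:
G = 6 (G = 2 + (-4*(-3))/3 = 2 + (⅓)*12 = 2 + 4 = 6)
K = -1 (K = -4 + (½)*6 = -4 + 3 = -1)
w = 3 (w = -3*(-1) = 3)
(w - 15)*4 = (3 - 15)*4 = -12*4 = -48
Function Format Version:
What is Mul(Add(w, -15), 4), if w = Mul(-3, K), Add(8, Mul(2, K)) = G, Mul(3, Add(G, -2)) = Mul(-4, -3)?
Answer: -48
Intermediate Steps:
G = 6 (G = Add(2, Mul(Rational(1, 3), Mul(-4, -3))) = Add(2, Mul(Rational(1, 3), 12)) = Add(2, 4) = 6)
K = -1 (K = Add(-4, Mul(Rational(1, 2), 6)) = Add(-4, 3) = -1)
w = 3 (w = Mul(-3, -1) = 3)
Mul(Add(w, -15), 4) = Mul(Add(3, -15), 4) = Mul(-12, 4) = -48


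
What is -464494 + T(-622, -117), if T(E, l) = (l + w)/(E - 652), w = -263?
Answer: -295882488/637 ≈ -4.6449e+5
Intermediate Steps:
T(E, l) = (-263 + l)/(-652 + E) (T(E, l) = (l - 263)/(E - 652) = (-263 + l)/(-652 + E))
-464494 + T(-622, -117) = -464494 + (-263 - 117)/(-652 - 622) = -464494 - 380/(-1274) = -464494 - 1/1274*(-380) = -464494 + 190/637 = -295882488/637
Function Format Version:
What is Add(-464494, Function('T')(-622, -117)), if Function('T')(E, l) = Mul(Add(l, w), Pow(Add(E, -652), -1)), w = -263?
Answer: Rational(-295882488, 637) ≈ -4.6449e+5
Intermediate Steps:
Function('T')(E, l) = Mul(Pow(Add(-652, E), -1), Add(-263, l)) (Function('T')(E, l) = Mul(Add(l, -263), Pow(Add(E, -652), -1)) = Mul(Add(-263, l), Pow(Add(-652, E), -1)) = Mul(Pow(Add(-652, E), -1), Add(-263, l)))
Add(-464494, Function('T')(-622, -117)) = Add(-464494, Mul(Pow(Add(-652, -622), -1), Add(-263, -117))) = Add(-464494, Mul(Pow(-1274, -1), -380)) = Add(-464494, Mul(Rational(-1, 1274), -380)) = Add(-464494, Rational(190, 637)) = Rational(-295882488, 637)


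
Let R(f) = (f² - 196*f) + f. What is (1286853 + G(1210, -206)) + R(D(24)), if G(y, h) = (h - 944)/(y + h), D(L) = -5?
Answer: 646501631/502 ≈ 1.2879e+6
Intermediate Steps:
R(f) = f² - 195*f
G(y, h) = (-944 + h)/(h + y)
(1286853 + G(1210, -206)) + R(D(24)) = (1286853 + (-944 - 206)/(-206 + 1210)) - 5*(-195 - 5) = (1286853 - 1150/1004) - 5*(-200) = (1286853 + (1/1004)*(-1150)) + 1000 = (1286853 - 575/502) + 1000 = 645999631/502 + 1000 = 646501631/502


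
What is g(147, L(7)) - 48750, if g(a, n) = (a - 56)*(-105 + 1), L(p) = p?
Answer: -58214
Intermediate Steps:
g(a, n) = 5824 - 104*a (g(a, n) = (-56 + a)*(-104) = 5824 - 104*a)
g(147, L(7)) - 48750 = (5824 - 104*147) - 48750 = (5824 - 15288) - 48750 = -9464 - 48750 = -58214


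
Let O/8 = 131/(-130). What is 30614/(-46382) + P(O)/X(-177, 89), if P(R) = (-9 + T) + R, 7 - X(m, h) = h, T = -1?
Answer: -27180038/61804015 ≈ -0.43978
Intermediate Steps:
X(m, h) = 7 - h
O = -524/65 (O = 8*(131/(-130)) = 8*(131*(-1/130)) = 8*(-131/130) = -524/65 ≈ -8.0615)
P(R) = -10 + R (P(R) = (-9 - 1) + R = -10 + R)
30614/(-46382) + P(O)/X(-177, 89) = 30614/(-46382) + (-10 - 524/65)/(7 - 1*89) = 30614*(-1/46382) - 1174/(65*(7 - 89)) = -15307/23191 - 1174/65/(-82) = -15307/23191 - 1174/65*(-1/82) = -15307/23191 + 587/2665 = -27180038/61804015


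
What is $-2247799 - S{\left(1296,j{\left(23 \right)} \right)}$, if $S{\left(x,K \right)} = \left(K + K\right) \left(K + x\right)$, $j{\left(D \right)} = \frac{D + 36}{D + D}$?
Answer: $- \frac{2381692167}{1058} \approx -2.2511 \cdot 10^{6}$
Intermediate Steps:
$j{\left(D \right)} = \frac{36 + D}{2 D}$
$S{\left(x,K \right)} = 2 K \left(K + x\right)$
$-2247799 - S{\left(1296,j{\left(23 \right)} \right)} = -2247799 - 2 \frac{36 + 23}{2 \cdot 23} \left(\frac{36 + 23}{2 \cdot 23} + 1296\right) = -2247799 - 2 \cdot \frac{1}{2} \cdot \frac{1}{23} \cdot 59 \left(\frac{1}{2} \cdot \frac{1}{23} \cdot 59 + 1296\right) = -2247799 - 2 \cdot \frac{59}{46} \left(\frac{59}{46} + 1296\right) = -2247799 - 2 \cdot \frac{59}{46} \cdot \frac{59675}{46} = -2247799 - \frac{3520825}{1058} = - \frac{2381692167}{1058}$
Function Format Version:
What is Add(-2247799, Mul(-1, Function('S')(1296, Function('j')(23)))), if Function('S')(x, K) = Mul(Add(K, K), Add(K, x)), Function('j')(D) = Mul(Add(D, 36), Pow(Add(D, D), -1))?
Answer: Rational(-2381692167, 1058) ≈ -2.2511e+6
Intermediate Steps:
Function('j')(D) = Mul(Rational(1, 2), Pow(D, -1), Add(36, D)) (Function('j')(D) = Mul(Add(36, D), Pow(Mul(2, D), -1)) = Mul(Add(36, D), Mul(Rational(1, 2), Pow(D, -1))) = Mul(Rational(1, 2), Pow(D, -1), Add(36, D)))
Function('S')(x, K) = Mul(2, K, Add(K, x)) (Function('S')(x, K) = Mul(Mul(2, K), Add(K, x)) = Mul(2, K, Add(K, x)))
Add(-2247799, Mul(-1, Function('S')(1296, Function('j')(23)))) = Add(-2247799, Mul(-1, Mul(2, Mul(Rational(1, 2), Pow(23, -1), Add(36, 23)), Add(Mul(Rational(1, 2), Pow(23, -1), Add(36, 23)), 1296)))) = Add(-2247799, Mul(-1, Mul(2, Mul(Rational(1, 2), Rational(1, 23), 59), Add(Mul(Rational(1, 2), Rational(1, 23), 59), 1296)))) = Add(-2247799, Mul(-1, Mul(2, Rational(59, 46), Add(Rational(59, 46), 1296)))) = Add(-2247799, Mul(-1, Mul(2, Rational(59, 46), Rational(59675, 46)))) = Add(-2247799, Mul(-1, Rational(3520825, 1058))) = Add(-2247799, Rational(-3520825, 1058)) = Rational(-2381692167, 1058)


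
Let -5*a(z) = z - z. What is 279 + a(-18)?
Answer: 279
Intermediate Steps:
a(z) = 0 (a(z) = -(z - z)/5 = -1/5*0 = 0)
279 + a(-18) = 279 + 0 = 279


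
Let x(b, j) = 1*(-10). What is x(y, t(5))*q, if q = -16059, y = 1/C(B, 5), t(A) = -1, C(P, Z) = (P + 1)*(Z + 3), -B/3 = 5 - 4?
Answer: 160590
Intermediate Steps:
B = -3 (B = -3*(5 - 4) = -3*1 = -3)
C(P, Z) = (1 + P)*(3 + Z)
y = -1/16 (y = 1/(3 + 5 + 3*(-3) - 3*5) = 1/(3 + 5 - 9 - 15) = 1/(-16) = -1/16 ≈ -0.062500)
x(b, j) = -10
x(y, t(5))*q = -10*(-16059) = 160590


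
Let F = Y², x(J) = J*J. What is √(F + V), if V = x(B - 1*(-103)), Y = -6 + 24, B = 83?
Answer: 6*√970 ≈ 186.87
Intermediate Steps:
Y = 18
x(J) = J²
F = 324 (F = 18² = 324)
V = 34596 (V = (83 - 1*(-103))² = (83 + 103)² = 186² = 34596)
√(F + V) = √(324 + 34596) = √34920 = 6*√970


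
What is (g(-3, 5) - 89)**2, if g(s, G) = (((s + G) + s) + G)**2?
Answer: 5329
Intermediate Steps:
g(s, G) = (2*G + 2*s)**2 (g(s, G) = (((G + s) + s) + G)**2 = ((G + 2*s) + G)**2 = (2*G + 2*s)**2)
(g(-3, 5) - 89)**2 = (4*(5 - 3)**2 - 89)**2 = (4*2**2 - 89)**2 = (4*4 - 89)**2 = (16 - 89)**2 = (-73)**2 = 5329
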